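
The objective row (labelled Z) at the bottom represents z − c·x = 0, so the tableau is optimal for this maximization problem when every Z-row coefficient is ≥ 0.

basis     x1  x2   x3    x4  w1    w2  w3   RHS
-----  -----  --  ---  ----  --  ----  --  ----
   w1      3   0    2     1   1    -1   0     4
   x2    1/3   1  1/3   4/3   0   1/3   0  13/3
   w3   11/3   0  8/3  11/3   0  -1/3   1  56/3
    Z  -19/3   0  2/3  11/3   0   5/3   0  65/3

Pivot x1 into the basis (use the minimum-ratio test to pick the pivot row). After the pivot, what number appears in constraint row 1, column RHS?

4/3

Ratio test on column x1 — row 1: 4/3 = 4/3; row 2: (13/3)/(1/3) = 13; row 3: (56/3)/(11/3) = 56/11. Minimum is 4/3 at row 1 (w1 leaves); pivot element 3.
Divide row 1 by 3; eliminate column x1 from the other rows.
In the new row 1, the RHS entry is the old entry divided by the pivot: 4/3 = 4/3.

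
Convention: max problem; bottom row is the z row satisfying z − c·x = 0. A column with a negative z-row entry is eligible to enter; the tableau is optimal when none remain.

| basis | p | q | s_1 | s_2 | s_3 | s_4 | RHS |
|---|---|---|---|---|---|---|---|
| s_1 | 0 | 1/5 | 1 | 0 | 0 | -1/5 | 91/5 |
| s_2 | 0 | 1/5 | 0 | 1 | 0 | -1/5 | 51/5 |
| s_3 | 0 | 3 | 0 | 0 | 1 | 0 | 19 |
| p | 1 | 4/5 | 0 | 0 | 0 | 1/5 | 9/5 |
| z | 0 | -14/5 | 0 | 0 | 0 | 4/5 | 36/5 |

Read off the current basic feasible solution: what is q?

0

q is not in the basis, so in the current basic feasible solution q = 0.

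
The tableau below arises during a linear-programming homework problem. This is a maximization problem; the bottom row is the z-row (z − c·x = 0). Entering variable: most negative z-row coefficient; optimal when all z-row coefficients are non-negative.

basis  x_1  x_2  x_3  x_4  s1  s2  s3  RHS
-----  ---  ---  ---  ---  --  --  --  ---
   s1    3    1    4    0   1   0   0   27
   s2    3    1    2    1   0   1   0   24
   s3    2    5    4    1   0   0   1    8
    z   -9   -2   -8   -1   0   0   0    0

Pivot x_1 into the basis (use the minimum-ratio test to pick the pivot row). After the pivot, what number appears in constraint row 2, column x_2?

Ratio test on column x_1 — row 1: 27/3 = 9; row 2: 24/3 = 8; row 3: 8/2 = 4. Minimum is 4 at row 3 (s3 leaves); pivot element 2.
Divide row 3 by 2; eliminate column x_1 from the other rows.
Row 2 update in column x_2: 1 − 3·(5/2) = -13/2.

-13/2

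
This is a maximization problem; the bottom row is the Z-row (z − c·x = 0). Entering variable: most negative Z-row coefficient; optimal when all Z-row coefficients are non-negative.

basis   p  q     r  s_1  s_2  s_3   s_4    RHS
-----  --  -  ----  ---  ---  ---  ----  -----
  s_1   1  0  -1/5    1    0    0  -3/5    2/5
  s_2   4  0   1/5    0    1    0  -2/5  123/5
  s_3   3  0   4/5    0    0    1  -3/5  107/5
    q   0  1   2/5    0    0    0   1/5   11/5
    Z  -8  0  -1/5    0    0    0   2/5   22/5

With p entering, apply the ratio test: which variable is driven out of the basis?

Column p entries and ratios — s_1: (2/5)/1 = 2/5; s_2: (123/5)/4 = 123/20; s_3: (107/5)/3 = 107/15; q: 0 ≤ 0, skip.
Smallest ratio is 2/5 in the row of s_1, so s_1 leaves.

s_1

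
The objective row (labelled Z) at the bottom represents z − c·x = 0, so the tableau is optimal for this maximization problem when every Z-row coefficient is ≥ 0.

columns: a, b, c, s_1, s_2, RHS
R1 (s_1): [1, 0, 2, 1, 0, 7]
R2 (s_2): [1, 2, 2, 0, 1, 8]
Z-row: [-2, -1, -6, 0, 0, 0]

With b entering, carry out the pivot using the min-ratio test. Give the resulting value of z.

Ratio test on column b — row 1: entry 0 ≤ 0; row 2: 8/2 = 4. Minimum is 4 at row 2 (s_2 leaves); pivot element 2.
Pivot on row 2; the Z-row RHS becomes 0 − (-1)·4 = 4.

4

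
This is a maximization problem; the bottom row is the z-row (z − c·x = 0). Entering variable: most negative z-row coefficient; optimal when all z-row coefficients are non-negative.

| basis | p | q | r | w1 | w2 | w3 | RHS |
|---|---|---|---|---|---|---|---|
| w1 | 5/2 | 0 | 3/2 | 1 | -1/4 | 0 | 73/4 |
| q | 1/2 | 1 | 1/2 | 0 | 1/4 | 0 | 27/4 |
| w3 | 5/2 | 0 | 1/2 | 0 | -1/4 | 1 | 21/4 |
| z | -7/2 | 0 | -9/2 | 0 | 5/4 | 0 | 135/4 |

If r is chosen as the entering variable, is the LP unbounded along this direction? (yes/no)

no

Column r has positive entries in row(s) 1, 2, 3, so the ratio test bounds it — not unbounded.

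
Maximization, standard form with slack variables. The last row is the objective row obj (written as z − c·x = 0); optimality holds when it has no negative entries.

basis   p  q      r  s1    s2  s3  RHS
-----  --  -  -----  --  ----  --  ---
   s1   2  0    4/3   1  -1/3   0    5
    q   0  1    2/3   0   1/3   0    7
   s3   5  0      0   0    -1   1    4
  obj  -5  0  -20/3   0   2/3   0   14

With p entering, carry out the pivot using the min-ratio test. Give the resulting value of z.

Ratio test on column p — row 1: 5/2 = 5/2; row 2: entry 0 ≤ 0; row 3: 4/5 = 4/5. Minimum is 4/5 at row 3 (s3 leaves); pivot element 5.
Pivot on row 3; the obj-row RHS becomes 14 − (-5)·(4/5) = 18.

18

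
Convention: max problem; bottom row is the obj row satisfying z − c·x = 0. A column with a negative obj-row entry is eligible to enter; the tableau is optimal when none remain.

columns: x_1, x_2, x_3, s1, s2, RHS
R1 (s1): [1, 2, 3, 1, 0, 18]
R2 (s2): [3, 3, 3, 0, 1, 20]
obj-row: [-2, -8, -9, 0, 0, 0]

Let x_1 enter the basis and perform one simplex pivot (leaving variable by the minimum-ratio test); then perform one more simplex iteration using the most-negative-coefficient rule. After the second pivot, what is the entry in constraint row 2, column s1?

Ratio test on column x_1 — row 1: 18/1 = 18; row 2: 20/3 = 20/3. Minimum is 20/3 at row 2 (s2 leaves); pivot element 3.
Divide row 2 by 3; eliminate column x_1 from the other rows.
Second iteration: most negative obj-row entry is -7 in column x_3, so x_3 enters.
Ratio test on column x_3 — row 1: (34/3)/2 = 17/3; row 2: (20/3)/1 = 20/3. Minimum is 17/3 at row 1 (s1 leaves); pivot element 2.
Divide row 1 by 2; eliminate column x_3 from the other rows.
After both pivots, the entry at constraint row 2, column s1 is -1/2.

-1/2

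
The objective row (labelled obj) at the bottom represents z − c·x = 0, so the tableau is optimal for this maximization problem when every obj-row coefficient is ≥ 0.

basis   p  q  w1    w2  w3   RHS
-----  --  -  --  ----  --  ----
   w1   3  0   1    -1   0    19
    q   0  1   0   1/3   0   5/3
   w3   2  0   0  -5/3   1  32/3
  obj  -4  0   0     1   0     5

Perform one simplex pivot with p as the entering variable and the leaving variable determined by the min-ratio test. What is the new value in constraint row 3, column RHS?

16/3

Ratio test on column p — row 1: 19/3 = 19/3; row 2: entry 0 ≤ 0; row 3: (32/3)/2 = 16/3. Minimum is 16/3 at row 3 (w3 leaves); pivot element 2.
Divide row 3 by 2; eliminate column p from the other rows.
In the new row 3, the RHS entry is the old entry divided by the pivot: (32/3)/2 = 16/3.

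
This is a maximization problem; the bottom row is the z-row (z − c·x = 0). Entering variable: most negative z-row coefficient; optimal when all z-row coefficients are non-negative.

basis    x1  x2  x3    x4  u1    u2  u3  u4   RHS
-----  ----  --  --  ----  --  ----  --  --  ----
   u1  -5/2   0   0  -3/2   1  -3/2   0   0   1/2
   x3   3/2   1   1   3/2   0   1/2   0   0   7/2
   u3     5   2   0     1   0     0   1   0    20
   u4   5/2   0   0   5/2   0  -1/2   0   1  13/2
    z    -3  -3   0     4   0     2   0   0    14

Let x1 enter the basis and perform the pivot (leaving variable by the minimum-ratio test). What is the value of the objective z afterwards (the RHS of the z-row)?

Ratio test on column x1 — row 1: entry -5/2 ≤ 0; row 2: (7/2)/(3/2) = 7/3; row 3: 20/5 = 4; row 4: (13/2)/(5/2) = 13/5. Minimum is 7/3 at row 2 (x3 leaves); pivot element 3/2.
Pivot on row 2; the z-row RHS becomes 14 − (-3)·(7/3) = 21.

21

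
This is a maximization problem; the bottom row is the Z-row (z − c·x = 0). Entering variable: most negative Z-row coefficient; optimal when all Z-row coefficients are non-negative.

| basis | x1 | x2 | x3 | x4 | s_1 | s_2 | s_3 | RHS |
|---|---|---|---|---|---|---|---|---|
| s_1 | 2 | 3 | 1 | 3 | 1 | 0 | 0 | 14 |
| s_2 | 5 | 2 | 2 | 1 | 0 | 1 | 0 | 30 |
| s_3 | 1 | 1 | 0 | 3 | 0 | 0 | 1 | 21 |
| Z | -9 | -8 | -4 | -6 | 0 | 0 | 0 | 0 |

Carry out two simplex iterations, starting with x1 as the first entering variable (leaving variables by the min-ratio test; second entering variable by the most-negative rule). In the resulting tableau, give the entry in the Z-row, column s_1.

2

Ratio test on column x1 — row 1: 14/2 = 7; row 2: 30/5 = 6; row 3: 21/1 = 21. Minimum is 6 at row 2 (s_2 leaves); pivot element 5.
Divide row 2 by 5; eliminate column x1 from the other rows.
Second iteration: most negative Z-row entry is -22/5 in column x2, so x2 enters.
Ratio test on column x2 — row 1: 2/(11/5) = 10/11; row 2: 6/(2/5) = 15; row 3: 15/(3/5) = 25. Minimum is 10/11 at row 1 (s_1 leaves); pivot element 11/5.
Divide row 1 by 11/5; eliminate column x2 from the other rows.
After both pivots, the entry at the Z-row, column s_1 is 2.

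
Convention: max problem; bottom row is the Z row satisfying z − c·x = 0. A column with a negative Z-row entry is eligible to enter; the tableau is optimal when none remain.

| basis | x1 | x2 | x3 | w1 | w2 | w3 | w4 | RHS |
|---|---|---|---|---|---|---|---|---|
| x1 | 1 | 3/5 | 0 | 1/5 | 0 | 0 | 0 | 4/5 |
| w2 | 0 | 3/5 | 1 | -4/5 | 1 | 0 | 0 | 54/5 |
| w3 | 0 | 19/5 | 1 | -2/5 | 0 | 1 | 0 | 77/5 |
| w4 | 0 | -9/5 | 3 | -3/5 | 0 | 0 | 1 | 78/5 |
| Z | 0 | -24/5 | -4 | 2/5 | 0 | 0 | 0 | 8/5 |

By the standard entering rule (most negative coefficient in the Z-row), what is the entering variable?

x2

Negative Z-row entries: x2: -24/5, x3: -4.
The most negative is -24/5 in column x2, so x2 enters.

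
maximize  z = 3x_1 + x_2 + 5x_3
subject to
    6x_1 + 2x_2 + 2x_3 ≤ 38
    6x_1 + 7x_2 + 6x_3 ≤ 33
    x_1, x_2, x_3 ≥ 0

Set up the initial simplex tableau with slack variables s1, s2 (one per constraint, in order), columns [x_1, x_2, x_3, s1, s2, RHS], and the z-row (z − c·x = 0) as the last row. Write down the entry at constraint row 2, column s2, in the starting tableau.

Slack s2 belongs to constraint 2; its column is the unit vector e_2, so the entry in row 2 is 1.

1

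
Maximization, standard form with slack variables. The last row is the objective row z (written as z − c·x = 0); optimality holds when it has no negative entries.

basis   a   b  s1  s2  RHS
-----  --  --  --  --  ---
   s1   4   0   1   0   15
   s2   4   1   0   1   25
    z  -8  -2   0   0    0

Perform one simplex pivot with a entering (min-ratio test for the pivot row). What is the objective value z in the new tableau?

Ratio test on column a — row 1: 15/4 = 15/4; row 2: 25/4 = 25/4. Minimum is 15/4 at row 1 (s1 leaves); pivot element 4.
Pivot on row 1; the z-row RHS becomes 0 − (-8)·(15/4) = 30.

30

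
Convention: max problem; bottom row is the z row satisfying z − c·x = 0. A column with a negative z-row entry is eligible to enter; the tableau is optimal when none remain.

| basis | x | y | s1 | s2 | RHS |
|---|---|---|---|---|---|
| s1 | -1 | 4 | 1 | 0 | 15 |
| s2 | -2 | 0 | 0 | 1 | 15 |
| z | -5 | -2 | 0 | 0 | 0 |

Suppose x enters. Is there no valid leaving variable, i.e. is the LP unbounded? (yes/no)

yes

Every constraint-row entry in column x is ≤ 0, so increasing x is unbounded.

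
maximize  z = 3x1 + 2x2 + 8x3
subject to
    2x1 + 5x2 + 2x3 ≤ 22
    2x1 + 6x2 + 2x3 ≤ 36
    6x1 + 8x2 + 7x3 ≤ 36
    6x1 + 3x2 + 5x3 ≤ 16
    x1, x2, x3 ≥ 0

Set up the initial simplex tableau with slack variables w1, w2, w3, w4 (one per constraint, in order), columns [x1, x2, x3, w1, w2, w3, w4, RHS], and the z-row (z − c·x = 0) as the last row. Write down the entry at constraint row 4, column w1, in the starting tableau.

0

Slack w1 belongs to constraint 1; its column is the unit vector e_1, so the entry in row 4 is 0.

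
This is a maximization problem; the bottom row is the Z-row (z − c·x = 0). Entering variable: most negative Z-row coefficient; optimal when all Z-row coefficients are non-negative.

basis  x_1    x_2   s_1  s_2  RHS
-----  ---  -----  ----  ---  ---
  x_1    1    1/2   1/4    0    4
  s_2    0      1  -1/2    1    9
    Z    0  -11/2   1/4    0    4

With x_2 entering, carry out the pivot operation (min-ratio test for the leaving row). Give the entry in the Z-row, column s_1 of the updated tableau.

3

Ratio test on column x_2 — row 1: 4/(1/2) = 8; row 2: 9/1 = 9. Minimum is 8 at row 1 (x_1 leaves); pivot element 1/2.
Divide row 1 by 1/2; eliminate column x_2 from the other rows.
Z-row update in column s_1: 1/4 − (-11/2)·(1/2) = 3.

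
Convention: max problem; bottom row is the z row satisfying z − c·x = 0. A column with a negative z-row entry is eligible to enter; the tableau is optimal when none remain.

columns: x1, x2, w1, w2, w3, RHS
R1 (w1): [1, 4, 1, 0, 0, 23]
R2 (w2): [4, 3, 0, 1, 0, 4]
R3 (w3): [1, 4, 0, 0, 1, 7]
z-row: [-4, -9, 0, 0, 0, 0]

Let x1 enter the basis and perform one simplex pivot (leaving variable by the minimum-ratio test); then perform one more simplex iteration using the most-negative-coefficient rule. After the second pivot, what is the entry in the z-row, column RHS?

12

Ratio test on column x1 — row 1: 23/1 = 23; row 2: 4/4 = 1; row 3: 7/1 = 7. Minimum is 1 at row 2 (w2 leaves); pivot element 4.
Divide row 2 by 4; eliminate column x1 from the other rows.
Second iteration: most negative z-row entry is -6 in column x2, so x2 enters.
Ratio test on column x2 — row 1: 22/(13/4) = 88/13; row 2: 1/(3/4) = 4/3; row 3: 6/(13/4) = 24/13. Minimum is 4/3 at row 2 (x1 leaves); pivot element 3/4.
Divide row 2 by 3/4; eliminate column x2 from the other rows.
After both pivots, the entry at the z-row, column RHS is 12.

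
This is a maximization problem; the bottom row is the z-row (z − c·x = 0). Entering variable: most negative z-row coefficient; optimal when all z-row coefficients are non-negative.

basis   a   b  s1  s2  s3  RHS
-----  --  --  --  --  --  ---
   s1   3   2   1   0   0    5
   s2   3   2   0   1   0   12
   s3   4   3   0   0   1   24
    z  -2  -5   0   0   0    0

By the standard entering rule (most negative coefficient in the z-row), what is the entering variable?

b

Negative z-row entries: a: -2, b: -5.
The most negative is -5 in column b, so b enters.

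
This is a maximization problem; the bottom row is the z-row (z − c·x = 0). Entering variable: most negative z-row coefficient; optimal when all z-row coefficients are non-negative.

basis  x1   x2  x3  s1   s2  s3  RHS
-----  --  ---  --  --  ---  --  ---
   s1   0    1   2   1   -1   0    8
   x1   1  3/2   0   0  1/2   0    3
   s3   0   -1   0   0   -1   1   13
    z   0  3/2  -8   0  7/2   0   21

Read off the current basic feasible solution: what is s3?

13

s3 is basic (row 3); its value is the RHS of that row, 13.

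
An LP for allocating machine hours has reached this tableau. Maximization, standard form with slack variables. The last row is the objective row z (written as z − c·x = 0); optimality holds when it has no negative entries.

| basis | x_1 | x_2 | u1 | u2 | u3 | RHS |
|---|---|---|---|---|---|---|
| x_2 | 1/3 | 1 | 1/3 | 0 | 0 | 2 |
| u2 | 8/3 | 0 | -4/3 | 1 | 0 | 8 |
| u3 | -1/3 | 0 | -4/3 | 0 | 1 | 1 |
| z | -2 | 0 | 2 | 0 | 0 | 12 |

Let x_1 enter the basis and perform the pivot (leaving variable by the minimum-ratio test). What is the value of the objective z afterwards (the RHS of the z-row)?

Ratio test on column x_1 — row 1: 2/(1/3) = 6; row 2: 8/(8/3) = 3; row 3: entry -1/3 ≤ 0. Minimum is 3 at row 2 (u2 leaves); pivot element 8/3.
Pivot on row 2; the z-row RHS becomes 12 − (-2)·3 = 18.

18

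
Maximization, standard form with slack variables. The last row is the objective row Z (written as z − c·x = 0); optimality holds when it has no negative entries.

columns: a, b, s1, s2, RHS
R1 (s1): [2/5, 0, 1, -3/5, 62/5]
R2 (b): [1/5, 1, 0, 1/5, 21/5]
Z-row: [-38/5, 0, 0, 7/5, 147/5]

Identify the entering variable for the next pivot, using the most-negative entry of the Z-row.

a

Negative Z-row entries: a: -38/5.
The most negative is -38/5 in column a, so a enters.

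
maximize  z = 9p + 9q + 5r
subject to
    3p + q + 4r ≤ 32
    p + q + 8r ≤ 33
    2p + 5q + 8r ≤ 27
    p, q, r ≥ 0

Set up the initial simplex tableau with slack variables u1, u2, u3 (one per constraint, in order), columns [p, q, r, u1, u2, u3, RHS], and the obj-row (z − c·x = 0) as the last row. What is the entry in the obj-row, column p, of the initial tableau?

The obj-row carries the negated objective coefficients: the p entry is -9.

-9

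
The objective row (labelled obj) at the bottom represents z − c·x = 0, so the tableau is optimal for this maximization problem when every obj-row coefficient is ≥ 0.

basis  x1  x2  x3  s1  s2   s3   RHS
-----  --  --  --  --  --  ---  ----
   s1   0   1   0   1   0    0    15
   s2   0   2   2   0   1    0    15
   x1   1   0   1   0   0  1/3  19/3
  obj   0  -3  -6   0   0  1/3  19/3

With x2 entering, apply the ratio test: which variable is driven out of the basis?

s2

Column x2 entries and ratios — s1: 15/1 = 15; s2: 15/2 = 15/2; x1: 0 ≤ 0, skip.
Smallest ratio is 15/2 in the row of s2, so s2 leaves.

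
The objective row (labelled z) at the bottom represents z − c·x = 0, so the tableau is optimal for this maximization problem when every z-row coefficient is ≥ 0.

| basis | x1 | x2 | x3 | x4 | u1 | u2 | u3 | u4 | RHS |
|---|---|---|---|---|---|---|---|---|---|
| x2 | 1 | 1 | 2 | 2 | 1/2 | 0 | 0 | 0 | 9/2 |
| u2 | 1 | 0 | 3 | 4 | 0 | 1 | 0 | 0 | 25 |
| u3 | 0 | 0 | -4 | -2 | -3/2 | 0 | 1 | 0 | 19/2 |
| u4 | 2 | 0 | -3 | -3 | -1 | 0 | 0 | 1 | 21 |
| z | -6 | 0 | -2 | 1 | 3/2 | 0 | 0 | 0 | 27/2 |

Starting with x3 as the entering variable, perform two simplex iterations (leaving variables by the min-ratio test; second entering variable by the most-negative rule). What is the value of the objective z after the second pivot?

81/2

Ratio test on column x3 — row 1: (9/2)/2 = 9/4; row 2: 25/3 = 25/3; row 3: entry -4 ≤ 0; row 4: entry -3 ≤ 0. Minimum is 9/4 at row 1 (x2 leaves); pivot element 2.
Pivot on row 1; the z-row RHS becomes 27/2 − (-2)·(9/4) = 18.
Next entering variable (most negative z-row entry -5): x1.
Ratio test on column x1 — row 1: (9/4)/(1/2) = 9/2; row 2: entry -1/2 ≤ 0; row 3: (37/2)/2 = 37/4; row 4: (111/4)/(7/2) = 111/14. Minimum is 9/2 at row 1 (x3 leaves); pivot element 1/2.
After the second pivot the z-row RHS is 18 − (-5)·(9/2) = 81/2.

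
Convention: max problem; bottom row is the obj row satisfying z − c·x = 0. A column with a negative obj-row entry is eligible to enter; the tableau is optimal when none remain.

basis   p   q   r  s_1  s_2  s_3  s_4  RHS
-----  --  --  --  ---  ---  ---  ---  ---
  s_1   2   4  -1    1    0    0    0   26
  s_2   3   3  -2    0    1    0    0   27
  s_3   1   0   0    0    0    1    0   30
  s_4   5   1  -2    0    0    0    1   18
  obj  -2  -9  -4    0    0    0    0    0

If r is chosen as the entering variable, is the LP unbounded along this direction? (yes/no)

yes

Every constraint-row entry in column r is ≤ 0, so increasing r is unbounded.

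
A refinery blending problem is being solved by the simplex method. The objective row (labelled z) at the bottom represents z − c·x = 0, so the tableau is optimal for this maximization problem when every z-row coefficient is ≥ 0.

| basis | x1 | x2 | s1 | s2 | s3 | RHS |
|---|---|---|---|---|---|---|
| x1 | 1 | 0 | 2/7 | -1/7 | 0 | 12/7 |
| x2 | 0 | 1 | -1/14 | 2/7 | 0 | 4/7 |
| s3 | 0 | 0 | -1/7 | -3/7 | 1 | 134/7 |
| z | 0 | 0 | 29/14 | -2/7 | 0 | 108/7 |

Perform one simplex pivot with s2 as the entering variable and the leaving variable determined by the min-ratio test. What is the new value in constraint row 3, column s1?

Ratio test on column s2 — row 1: entry -1/7 ≤ 0; row 2: (4/7)/(2/7) = 2; row 3: entry -3/7 ≤ 0. Minimum is 2 at row 2 (x2 leaves); pivot element 2/7.
Divide row 2 by 2/7; eliminate column s2 from the other rows.
Row 3 update in column s1: -1/7 − (-3/7)·(-1/4) = -1/4.

-1/4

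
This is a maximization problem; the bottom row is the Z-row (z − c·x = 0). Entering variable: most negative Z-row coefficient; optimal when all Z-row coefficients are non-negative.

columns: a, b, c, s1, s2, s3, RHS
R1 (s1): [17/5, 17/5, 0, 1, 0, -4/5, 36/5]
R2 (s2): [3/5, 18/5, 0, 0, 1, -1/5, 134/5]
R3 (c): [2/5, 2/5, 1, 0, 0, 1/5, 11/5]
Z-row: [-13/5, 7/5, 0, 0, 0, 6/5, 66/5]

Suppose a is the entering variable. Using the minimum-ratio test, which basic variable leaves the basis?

Column a entries and ratios — s1: (36/5)/(17/5) = 36/17; s2: (134/5)/(3/5) = 134/3; c: (11/5)/(2/5) = 11/2.
Smallest ratio is 36/17 in the row of s1, so s1 leaves.

s1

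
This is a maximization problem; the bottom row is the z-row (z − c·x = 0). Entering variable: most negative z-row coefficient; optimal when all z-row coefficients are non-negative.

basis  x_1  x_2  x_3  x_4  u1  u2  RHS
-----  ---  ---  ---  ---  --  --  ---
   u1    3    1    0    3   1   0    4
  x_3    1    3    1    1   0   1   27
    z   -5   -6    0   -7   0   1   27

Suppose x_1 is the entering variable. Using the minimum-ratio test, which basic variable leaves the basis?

u1

Column x_1 entries and ratios — u1: 4/3 = 4/3; x_3: 27/1 = 27.
Smallest ratio is 4/3 in the row of u1, so u1 leaves.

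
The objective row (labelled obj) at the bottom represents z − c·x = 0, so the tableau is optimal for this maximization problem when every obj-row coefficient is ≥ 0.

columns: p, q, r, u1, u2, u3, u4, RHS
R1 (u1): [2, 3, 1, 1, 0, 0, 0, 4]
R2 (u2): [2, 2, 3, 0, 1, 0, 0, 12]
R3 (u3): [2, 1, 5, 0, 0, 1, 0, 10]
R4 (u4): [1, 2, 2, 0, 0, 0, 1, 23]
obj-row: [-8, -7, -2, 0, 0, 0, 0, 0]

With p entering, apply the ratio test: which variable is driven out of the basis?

u1

Column p entries and ratios — u1: 4/2 = 2; u2: 12/2 = 6; u3: 10/2 = 5; u4: 23/1 = 23.
Smallest ratio is 2 in the row of u1, so u1 leaves.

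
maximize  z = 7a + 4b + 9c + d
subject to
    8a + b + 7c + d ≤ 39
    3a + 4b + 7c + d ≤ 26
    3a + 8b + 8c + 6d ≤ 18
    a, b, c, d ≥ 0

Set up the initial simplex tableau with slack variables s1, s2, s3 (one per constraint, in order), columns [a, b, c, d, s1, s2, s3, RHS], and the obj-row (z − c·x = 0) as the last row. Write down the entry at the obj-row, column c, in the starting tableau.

-9

The obj-row carries the negated objective coefficients: the c entry is -9.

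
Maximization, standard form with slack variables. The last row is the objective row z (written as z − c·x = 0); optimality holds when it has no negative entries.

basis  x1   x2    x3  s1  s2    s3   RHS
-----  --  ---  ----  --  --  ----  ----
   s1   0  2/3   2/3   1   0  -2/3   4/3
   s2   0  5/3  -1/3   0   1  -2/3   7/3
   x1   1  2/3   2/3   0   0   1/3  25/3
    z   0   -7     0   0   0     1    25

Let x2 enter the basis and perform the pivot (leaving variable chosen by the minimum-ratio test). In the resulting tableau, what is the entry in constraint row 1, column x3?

Ratio test on column x2 — row 1: (4/3)/(2/3) = 2; row 2: (7/3)/(5/3) = 7/5; row 3: (25/3)/(2/3) = 25/2. Minimum is 7/5 at row 2 (s2 leaves); pivot element 5/3.
Divide row 2 by 5/3; eliminate column x2 from the other rows.
Row 1 update in column x3: 2/3 − (2/3)·(-1/5) = 4/5.

4/5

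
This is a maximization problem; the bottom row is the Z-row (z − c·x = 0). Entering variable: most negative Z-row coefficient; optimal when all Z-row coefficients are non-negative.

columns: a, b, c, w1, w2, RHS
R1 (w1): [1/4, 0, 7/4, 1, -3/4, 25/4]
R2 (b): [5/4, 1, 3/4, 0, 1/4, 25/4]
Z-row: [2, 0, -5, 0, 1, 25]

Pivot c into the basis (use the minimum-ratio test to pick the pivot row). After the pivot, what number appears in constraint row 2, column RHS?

Ratio test on column c — row 1: (25/4)/(7/4) = 25/7; row 2: (25/4)/(3/4) = 25/3. Minimum is 25/7 at row 1 (w1 leaves); pivot element 7/4.
Divide row 1 by 7/4; eliminate column c from the other rows.
Row 2 update in column RHS: 25/4 − (3/4)·(25/7) = 25/7.

25/7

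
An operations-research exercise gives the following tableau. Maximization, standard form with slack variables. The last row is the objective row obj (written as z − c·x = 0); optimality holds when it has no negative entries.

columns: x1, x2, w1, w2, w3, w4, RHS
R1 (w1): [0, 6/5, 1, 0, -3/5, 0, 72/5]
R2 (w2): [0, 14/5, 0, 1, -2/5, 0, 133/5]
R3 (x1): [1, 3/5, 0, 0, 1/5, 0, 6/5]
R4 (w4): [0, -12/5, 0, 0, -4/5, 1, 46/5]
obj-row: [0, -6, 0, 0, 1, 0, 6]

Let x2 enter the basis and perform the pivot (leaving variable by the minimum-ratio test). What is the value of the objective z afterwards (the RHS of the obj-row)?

Ratio test on column x2 — row 1: (72/5)/(6/5) = 12; row 2: (133/5)/(14/5) = 19/2; row 3: (6/5)/(3/5) = 2; row 4: entry -12/5 ≤ 0. Minimum is 2 at row 3 (x1 leaves); pivot element 3/5.
Pivot on row 3; the obj-row RHS becomes 6 − (-6)·2 = 18.

18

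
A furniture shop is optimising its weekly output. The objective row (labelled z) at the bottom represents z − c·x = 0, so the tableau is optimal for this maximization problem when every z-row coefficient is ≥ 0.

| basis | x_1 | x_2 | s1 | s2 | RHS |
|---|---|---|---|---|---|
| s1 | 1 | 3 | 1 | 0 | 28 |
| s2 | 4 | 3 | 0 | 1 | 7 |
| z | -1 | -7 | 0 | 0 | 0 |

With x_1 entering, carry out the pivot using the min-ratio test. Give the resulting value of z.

Ratio test on column x_1 — row 1: 28/1 = 28; row 2: 7/4 = 7/4. Minimum is 7/4 at row 2 (s2 leaves); pivot element 4.
Pivot on row 2; the z-row RHS becomes 0 − (-1)·(7/4) = 7/4.

7/4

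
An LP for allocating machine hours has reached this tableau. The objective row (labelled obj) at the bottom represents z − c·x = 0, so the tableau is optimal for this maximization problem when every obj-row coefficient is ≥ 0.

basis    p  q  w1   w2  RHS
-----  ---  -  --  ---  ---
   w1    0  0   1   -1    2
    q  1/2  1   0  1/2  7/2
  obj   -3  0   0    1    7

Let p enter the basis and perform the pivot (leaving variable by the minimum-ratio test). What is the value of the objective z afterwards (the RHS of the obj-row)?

28

Ratio test on column p — row 1: entry 0 ≤ 0; row 2: (7/2)/(1/2) = 7. Minimum is 7 at row 2 (q leaves); pivot element 1/2.
Pivot on row 2; the obj-row RHS becomes 7 − (-3)·7 = 28.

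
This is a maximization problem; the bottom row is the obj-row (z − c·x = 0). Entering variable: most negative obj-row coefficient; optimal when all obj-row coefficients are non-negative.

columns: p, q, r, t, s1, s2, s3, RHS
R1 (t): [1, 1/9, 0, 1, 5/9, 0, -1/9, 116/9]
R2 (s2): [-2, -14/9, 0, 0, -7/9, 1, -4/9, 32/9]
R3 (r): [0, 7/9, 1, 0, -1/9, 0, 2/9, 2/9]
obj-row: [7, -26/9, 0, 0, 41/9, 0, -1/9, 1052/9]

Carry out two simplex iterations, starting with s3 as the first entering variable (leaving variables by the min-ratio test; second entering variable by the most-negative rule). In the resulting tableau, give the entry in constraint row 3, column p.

0

Ratio test on column s3 — row 1: entry -1/9 ≤ 0; row 2: entry -4/9 ≤ 0; row 3: (2/9)/(2/9) = 1. Minimum is 1 at row 3 (r leaves); pivot element 2/9.
Divide row 3 by 2/9; eliminate column s3 from the other rows.
Second iteration: most negative obj-row entry is -5/2 in column q, so q enters.
Ratio test on column q — row 1: 13/(1/2) = 26; row 2: entry 0 ≤ 0; row 3: 1/(7/2) = 2/7. Minimum is 2/7 at row 3 (s3 leaves); pivot element 7/2.
Divide row 3 by 7/2; eliminate column q from the other rows.
After both pivots, the entry at constraint row 3, column p is 0.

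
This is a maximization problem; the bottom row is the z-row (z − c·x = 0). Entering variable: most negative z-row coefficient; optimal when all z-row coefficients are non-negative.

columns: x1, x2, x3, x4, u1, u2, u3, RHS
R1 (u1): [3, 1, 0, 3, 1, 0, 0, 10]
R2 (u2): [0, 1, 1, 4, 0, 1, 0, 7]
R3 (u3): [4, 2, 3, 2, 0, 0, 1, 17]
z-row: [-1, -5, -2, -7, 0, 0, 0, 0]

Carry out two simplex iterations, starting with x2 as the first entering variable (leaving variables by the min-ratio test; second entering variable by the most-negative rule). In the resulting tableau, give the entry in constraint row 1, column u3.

Ratio test on column x2 — row 1: 10/1 = 10; row 2: 7/1 = 7; row 3: 17/2 = 17/2. Minimum is 7 at row 2 (u2 leaves); pivot element 1.
Divide row 2 by 1; eliminate column x2 from the other rows.
Second iteration: most negative z-row entry is -1 in column x1, so x1 enters.
Ratio test on column x1 — row 1: 3/3 = 1; row 2: entry 0 ≤ 0; row 3: 3/4 = 3/4. Minimum is 3/4 at row 3 (u3 leaves); pivot element 4.
Divide row 3 by 4; eliminate column x1 from the other rows.
After both pivots, the entry at constraint row 1, column u3 is -3/4.

-3/4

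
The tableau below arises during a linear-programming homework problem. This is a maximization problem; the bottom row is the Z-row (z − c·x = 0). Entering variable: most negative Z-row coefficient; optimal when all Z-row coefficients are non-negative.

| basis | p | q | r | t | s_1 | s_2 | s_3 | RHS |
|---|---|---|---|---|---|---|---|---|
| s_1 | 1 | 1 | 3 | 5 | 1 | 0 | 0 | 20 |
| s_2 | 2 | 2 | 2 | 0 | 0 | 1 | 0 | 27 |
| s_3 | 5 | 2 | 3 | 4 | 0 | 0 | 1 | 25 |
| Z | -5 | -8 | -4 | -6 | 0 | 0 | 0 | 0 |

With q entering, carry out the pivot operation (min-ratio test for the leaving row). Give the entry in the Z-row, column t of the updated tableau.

Ratio test on column q — row 1: 20/1 = 20; row 2: 27/2 = 27/2; row 3: 25/2 = 25/2. Minimum is 25/2 at row 3 (s_3 leaves); pivot element 2.
Divide row 3 by 2; eliminate column q from the other rows.
Z-row update in column t: -6 − (-8)·2 = 10.

10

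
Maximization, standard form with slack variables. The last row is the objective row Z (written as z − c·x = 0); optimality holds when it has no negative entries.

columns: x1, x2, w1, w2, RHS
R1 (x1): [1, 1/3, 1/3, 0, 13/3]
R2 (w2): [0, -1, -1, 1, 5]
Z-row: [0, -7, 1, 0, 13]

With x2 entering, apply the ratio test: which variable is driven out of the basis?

x1

Column x2 entries and ratios — x1: (13/3)/(1/3) = 13; w2: -1 ≤ 0, skip.
Smallest ratio is 13 in the row of x1, so x1 leaves.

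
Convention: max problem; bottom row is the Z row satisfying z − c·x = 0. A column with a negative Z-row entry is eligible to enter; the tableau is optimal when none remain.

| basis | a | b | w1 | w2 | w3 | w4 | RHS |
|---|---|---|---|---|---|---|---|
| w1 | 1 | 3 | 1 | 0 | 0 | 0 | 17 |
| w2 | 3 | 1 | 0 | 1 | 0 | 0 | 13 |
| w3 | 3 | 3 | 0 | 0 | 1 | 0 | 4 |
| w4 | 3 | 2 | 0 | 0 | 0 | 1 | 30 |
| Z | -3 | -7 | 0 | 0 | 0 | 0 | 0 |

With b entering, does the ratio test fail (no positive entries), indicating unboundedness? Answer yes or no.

Column b has positive entries in row(s) 1, 2, 3, 4, so the ratio test bounds it — not unbounded.

no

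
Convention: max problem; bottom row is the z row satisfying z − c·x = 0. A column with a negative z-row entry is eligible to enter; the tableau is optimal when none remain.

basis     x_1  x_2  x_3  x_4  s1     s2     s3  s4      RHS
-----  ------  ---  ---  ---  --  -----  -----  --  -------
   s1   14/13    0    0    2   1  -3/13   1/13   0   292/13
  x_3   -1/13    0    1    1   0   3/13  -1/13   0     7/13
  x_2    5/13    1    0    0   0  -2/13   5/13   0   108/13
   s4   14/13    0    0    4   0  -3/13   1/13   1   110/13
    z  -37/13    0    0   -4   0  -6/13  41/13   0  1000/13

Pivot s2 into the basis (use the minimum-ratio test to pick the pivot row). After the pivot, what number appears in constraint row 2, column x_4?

Ratio test on column s2 — row 1: entry -3/13 ≤ 0; row 2: (7/13)/(3/13) = 7/3; row 3: entry -2/13 ≤ 0; row 4: entry -3/13 ≤ 0. Minimum is 7/3 at row 2 (x_3 leaves); pivot element 3/13.
Divide row 2 by 3/13; eliminate column s2 from the other rows.
In the new row 2, the x_4 entry is the old entry divided by the pivot: 1/(3/13) = 13/3.

13/3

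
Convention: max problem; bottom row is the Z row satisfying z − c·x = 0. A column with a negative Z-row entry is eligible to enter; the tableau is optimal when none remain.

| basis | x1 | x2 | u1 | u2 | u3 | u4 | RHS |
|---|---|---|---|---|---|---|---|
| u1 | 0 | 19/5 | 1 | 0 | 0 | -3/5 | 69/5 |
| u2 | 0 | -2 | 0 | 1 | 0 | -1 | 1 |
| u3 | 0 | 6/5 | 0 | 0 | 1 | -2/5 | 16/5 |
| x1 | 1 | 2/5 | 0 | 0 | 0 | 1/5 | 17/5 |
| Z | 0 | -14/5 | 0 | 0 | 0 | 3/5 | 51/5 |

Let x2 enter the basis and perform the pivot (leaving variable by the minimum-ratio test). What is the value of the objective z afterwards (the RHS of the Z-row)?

53/3

Ratio test on column x2 — row 1: (69/5)/(19/5) = 69/19; row 2: entry -2 ≤ 0; row 3: (16/5)/(6/5) = 8/3; row 4: (17/5)/(2/5) = 17/2. Minimum is 8/3 at row 3 (u3 leaves); pivot element 6/5.
Pivot on row 3; the Z-row RHS becomes 51/5 − (-14/5)·(8/3) = 53/3.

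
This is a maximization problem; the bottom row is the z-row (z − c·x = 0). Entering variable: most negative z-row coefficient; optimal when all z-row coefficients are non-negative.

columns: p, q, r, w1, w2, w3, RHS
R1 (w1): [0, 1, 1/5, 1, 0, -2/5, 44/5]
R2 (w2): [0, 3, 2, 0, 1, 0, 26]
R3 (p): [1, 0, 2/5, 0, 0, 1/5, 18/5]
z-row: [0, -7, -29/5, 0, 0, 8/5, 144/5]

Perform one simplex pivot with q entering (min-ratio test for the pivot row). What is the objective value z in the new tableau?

Ratio test on column q — row 1: (44/5)/1 = 44/5; row 2: 26/3 = 26/3; row 3: entry 0 ≤ 0. Minimum is 26/3 at row 2 (w2 leaves); pivot element 3.
Pivot on row 2; the z-row RHS becomes 144/5 − (-7)·(26/3) = 1342/15.

1342/15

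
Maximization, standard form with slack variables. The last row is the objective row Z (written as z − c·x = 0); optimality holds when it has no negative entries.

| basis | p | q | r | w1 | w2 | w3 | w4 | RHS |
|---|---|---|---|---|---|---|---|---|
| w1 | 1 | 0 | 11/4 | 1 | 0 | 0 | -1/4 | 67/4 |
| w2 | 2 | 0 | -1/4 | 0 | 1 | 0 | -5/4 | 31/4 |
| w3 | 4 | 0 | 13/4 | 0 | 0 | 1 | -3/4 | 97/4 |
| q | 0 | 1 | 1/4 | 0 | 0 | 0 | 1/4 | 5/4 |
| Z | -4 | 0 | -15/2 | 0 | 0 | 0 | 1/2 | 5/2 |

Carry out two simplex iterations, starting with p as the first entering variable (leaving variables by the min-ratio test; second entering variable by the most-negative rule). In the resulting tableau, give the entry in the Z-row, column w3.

Ratio test on column p — row 1: (67/4)/1 = 67/4; row 2: (31/4)/2 = 31/8; row 3: (97/4)/4 = 97/16; row 4: entry 0 ≤ 0. Minimum is 31/8 at row 2 (w2 leaves); pivot element 2.
Divide row 2 by 2; eliminate column p from the other rows.
Second iteration: most negative Z-row entry is -8 in column r, so r enters.
Ratio test on column r — row 1: (103/8)/(23/8) = 103/23; row 2: entry -1/8 ≤ 0; row 3: (35/4)/(15/4) = 7/3; row 4: (5/4)/(1/4) = 5. Minimum is 7/3 at row 3 (w3 leaves); pivot element 15/4.
Divide row 3 by 15/4; eliminate column r from the other rows.
After both pivots, the entry at the Z-row, column w3 is 32/15.

32/15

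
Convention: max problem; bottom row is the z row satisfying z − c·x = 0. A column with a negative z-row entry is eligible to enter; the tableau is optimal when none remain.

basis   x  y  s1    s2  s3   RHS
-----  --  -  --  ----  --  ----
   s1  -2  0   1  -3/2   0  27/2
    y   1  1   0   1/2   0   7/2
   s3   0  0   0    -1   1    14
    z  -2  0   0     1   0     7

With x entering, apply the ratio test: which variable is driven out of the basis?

y

Column x entries and ratios — s1: -2 ≤ 0, skip; y: (7/2)/1 = 7/2; s3: 0 ≤ 0, skip.
Smallest ratio is 7/2 in the row of y, so y leaves.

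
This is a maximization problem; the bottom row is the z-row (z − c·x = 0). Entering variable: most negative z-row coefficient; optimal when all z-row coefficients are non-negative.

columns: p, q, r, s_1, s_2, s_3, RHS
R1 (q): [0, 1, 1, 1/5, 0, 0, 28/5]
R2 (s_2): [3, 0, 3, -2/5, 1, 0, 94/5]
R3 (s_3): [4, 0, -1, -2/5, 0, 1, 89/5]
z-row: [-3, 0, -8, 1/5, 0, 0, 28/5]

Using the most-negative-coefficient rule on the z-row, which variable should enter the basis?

Negative z-row entries: p: -3, r: -8.
The most negative is -8 in column r, so r enters.

r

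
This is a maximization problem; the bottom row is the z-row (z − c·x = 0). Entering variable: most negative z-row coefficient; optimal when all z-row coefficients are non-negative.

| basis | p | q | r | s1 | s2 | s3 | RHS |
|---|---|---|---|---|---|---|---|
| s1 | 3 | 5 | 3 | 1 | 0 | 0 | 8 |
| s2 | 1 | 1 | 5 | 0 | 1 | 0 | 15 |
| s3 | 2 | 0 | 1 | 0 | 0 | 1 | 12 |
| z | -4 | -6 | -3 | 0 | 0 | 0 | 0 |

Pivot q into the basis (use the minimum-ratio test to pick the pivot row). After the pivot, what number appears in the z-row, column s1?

Ratio test on column q — row 1: 8/5 = 8/5; row 2: 15/1 = 15; row 3: entry 0 ≤ 0. Minimum is 8/5 at row 1 (s1 leaves); pivot element 5.
Divide row 1 by 5; eliminate column q from the other rows.
z-row update in column s1: 0 − (-6)·(1/5) = 6/5.

6/5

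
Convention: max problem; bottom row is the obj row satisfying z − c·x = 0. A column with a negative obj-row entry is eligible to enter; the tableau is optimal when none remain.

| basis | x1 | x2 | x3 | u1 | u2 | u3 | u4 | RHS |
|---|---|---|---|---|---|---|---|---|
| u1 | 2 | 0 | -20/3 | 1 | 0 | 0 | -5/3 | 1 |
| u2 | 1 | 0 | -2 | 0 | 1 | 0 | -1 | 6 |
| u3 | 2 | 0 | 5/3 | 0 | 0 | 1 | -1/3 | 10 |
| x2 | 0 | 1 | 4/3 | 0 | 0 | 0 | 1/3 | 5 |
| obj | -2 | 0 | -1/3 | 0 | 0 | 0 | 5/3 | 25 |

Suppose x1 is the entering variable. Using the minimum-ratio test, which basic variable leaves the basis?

u1

Column x1 entries and ratios — u1: 1/2 = 1/2; u2: 6/1 = 6; u3: 10/2 = 5; x2: 0 ≤ 0, skip.
Smallest ratio is 1/2 in the row of u1, so u1 leaves.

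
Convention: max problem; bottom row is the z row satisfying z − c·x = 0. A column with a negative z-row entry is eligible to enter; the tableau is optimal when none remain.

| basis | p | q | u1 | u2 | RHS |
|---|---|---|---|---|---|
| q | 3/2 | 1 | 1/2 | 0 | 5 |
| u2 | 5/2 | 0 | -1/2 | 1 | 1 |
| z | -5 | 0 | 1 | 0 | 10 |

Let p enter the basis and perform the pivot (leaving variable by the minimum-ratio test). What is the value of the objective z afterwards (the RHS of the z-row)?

12

Ratio test on column p — row 1: 5/(3/2) = 10/3; row 2: 1/(5/2) = 2/5. Minimum is 2/5 at row 2 (u2 leaves); pivot element 5/2.
Pivot on row 2; the z-row RHS becomes 10 − (-5)·(2/5) = 12.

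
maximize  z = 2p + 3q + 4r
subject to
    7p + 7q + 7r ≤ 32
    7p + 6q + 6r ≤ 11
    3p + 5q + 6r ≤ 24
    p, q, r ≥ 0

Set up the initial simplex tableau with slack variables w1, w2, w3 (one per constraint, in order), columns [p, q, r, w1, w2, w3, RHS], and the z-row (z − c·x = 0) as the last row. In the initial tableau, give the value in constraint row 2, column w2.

1

Slack w2 belongs to constraint 2; its column is the unit vector e_2, so the entry in row 2 is 1.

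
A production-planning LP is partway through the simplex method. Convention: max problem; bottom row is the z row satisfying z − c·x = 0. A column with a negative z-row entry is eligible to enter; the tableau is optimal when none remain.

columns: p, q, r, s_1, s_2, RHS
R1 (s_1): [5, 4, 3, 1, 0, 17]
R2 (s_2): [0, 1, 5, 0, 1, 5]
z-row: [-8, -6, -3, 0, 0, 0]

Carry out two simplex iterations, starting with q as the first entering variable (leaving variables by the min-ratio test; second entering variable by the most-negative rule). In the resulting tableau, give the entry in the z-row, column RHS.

136/5

Ratio test on column q — row 1: 17/4 = 17/4; row 2: 5/1 = 5. Minimum is 17/4 at row 1 (s_1 leaves); pivot element 4.
Divide row 1 by 4; eliminate column q from the other rows.
Second iteration: most negative z-row entry is -1/2 in column p, so p enters.
Ratio test on column p — row 1: (17/4)/(5/4) = 17/5; row 2: entry -5/4 ≤ 0. Minimum is 17/5 at row 1 (q leaves); pivot element 5/4.
Divide row 1 by 5/4; eliminate column p from the other rows.
After both pivots, the entry at the z-row, column RHS is 136/5.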